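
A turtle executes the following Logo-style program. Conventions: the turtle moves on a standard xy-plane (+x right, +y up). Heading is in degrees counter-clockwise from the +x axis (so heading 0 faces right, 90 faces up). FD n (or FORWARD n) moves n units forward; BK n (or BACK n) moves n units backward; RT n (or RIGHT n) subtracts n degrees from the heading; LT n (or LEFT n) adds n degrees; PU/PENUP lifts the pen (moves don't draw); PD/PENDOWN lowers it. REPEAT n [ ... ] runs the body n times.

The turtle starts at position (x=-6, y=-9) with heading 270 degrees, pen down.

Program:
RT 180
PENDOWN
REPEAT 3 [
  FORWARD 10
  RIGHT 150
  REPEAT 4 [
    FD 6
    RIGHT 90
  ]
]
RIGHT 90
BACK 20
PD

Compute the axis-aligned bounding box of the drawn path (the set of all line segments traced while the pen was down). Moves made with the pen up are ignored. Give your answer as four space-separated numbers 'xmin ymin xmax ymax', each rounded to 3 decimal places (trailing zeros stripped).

Answer: -11.196 -9 2 17.34

Derivation:
Executing turtle program step by step:
Start: pos=(-6,-9), heading=270, pen down
RT 180: heading 270 -> 90
PD: pen down
REPEAT 3 [
  -- iteration 1/3 --
  FD 10: (-6,-9) -> (-6,1) [heading=90, draw]
  RT 150: heading 90 -> 300
  REPEAT 4 [
    -- iteration 1/4 --
    FD 6: (-6,1) -> (-3,-4.196) [heading=300, draw]
    RT 90: heading 300 -> 210
    -- iteration 2/4 --
    FD 6: (-3,-4.196) -> (-8.196,-7.196) [heading=210, draw]
    RT 90: heading 210 -> 120
    -- iteration 3/4 --
    FD 6: (-8.196,-7.196) -> (-11.196,-2) [heading=120, draw]
    RT 90: heading 120 -> 30
    -- iteration 4/4 --
    FD 6: (-11.196,-2) -> (-6,1) [heading=30, draw]
    RT 90: heading 30 -> 300
  ]
  -- iteration 2/3 --
  FD 10: (-6,1) -> (-1,-7.66) [heading=300, draw]
  RT 150: heading 300 -> 150
  REPEAT 4 [
    -- iteration 1/4 --
    FD 6: (-1,-7.66) -> (-6.196,-4.66) [heading=150, draw]
    RT 90: heading 150 -> 60
    -- iteration 2/4 --
    FD 6: (-6.196,-4.66) -> (-3.196,0.536) [heading=60, draw]
    RT 90: heading 60 -> 330
    -- iteration 3/4 --
    FD 6: (-3.196,0.536) -> (2,-2.464) [heading=330, draw]
    RT 90: heading 330 -> 240
    -- iteration 4/4 --
    FD 6: (2,-2.464) -> (-1,-7.66) [heading=240, draw]
    RT 90: heading 240 -> 150
  ]
  -- iteration 3/3 --
  FD 10: (-1,-7.66) -> (-9.66,-2.66) [heading=150, draw]
  RT 150: heading 150 -> 0
  REPEAT 4 [
    -- iteration 1/4 --
    FD 6: (-9.66,-2.66) -> (-3.66,-2.66) [heading=0, draw]
    RT 90: heading 0 -> 270
    -- iteration 2/4 --
    FD 6: (-3.66,-2.66) -> (-3.66,-8.66) [heading=270, draw]
    RT 90: heading 270 -> 180
    -- iteration 3/4 --
    FD 6: (-3.66,-8.66) -> (-9.66,-8.66) [heading=180, draw]
    RT 90: heading 180 -> 90
    -- iteration 4/4 --
    FD 6: (-9.66,-8.66) -> (-9.66,-2.66) [heading=90, draw]
    RT 90: heading 90 -> 0
  ]
]
RT 90: heading 0 -> 270
BK 20: (-9.66,-2.66) -> (-9.66,17.34) [heading=270, draw]
PD: pen down
Final: pos=(-9.66,17.34), heading=270, 16 segment(s) drawn

Segment endpoints: x in {-11.196, -9.66, -9.66, -9.66, -8.196, -6.196, -6, -6, -6, -3.66, -3.66, -3.196, -3, -1, -1, 2}, y in {-9, -8.66, -8.66, -7.66, -7.66, -7.196, -4.66, -4.196, -2.66, -2.66, -2.66, -2.464, -2, 0.536, 1, 1, 17.34}
xmin=-11.196, ymin=-9, xmax=2, ymax=17.34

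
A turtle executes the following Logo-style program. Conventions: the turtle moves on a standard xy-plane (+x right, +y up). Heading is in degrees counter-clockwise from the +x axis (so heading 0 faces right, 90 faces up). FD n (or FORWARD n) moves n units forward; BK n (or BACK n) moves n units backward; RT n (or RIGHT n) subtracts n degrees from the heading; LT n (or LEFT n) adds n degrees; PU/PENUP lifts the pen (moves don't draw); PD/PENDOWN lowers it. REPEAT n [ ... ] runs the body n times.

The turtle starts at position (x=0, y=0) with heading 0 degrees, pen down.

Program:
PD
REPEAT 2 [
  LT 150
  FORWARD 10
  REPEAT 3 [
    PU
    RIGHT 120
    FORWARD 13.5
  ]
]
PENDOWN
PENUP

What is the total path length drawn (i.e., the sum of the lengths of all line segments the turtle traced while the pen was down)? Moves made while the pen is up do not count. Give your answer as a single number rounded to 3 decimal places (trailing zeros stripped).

Answer: 10

Derivation:
Executing turtle program step by step:
Start: pos=(0,0), heading=0, pen down
PD: pen down
REPEAT 2 [
  -- iteration 1/2 --
  LT 150: heading 0 -> 150
  FD 10: (0,0) -> (-8.66,5) [heading=150, draw]
  REPEAT 3 [
    -- iteration 1/3 --
    PU: pen up
    RT 120: heading 150 -> 30
    FD 13.5: (-8.66,5) -> (3.031,11.75) [heading=30, move]
    -- iteration 2/3 --
    PU: pen up
    RT 120: heading 30 -> 270
    FD 13.5: (3.031,11.75) -> (3.031,-1.75) [heading=270, move]
    -- iteration 3/3 --
    PU: pen up
    RT 120: heading 270 -> 150
    FD 13.5: (3.031,-1.75) -> (-8.66,5) [heading=150, move]
  ]
  -- iteration 2/2 --
  LT 150: heading 150 -> 300
  FD 10: (-8.66,5) -> (-3.66,-3.66) [heading=300, move]
  REPEAT 3 [
    -- iteration 1/3 --
    PU: pen up
    RT 120: heading 300 -> 180
    FD 13.5: (-3.66,-3.66) -> (-17.16,-3.66) [heading=180, move]
    -- iteration 2/3 --
    PU: pen up
    RT 120: heading 180 -> 60
    FD 13.5: (-17.16,-3.66) -> (-10.41,8.031) [heading=60, move]
    -- iteration 3/3 --
    PU: pen up
    RT 120: heading 60 -> 300
    FD 13.5: (-10.41,8.031) -> (-3.66,-3.66) [heading=300, move]
  ]
]
PD: pen down
PU: pen up
Final: pos=(-3.66,-3.66), heading=300, 1 segment(s) drawn

Segment lengths:
  seg 1: (0,0) -> (-8.66,5), length = 10
Total = 10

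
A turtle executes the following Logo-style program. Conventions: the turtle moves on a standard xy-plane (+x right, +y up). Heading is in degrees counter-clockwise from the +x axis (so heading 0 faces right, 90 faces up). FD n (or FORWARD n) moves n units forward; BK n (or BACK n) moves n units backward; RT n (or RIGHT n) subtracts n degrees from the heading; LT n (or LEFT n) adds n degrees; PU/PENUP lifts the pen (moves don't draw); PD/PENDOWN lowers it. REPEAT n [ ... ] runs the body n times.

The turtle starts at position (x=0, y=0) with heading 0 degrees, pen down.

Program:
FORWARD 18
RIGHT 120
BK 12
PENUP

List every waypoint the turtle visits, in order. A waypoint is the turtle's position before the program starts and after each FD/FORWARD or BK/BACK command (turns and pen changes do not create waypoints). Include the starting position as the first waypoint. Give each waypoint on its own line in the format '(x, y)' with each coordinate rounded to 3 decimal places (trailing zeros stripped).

Answer: (0, 0)
(18, 0)
(24, 10.392)

Derivation:
Executing turtle program step by step:
Start: pos=(0,0), heading=0, pen down
FD 18: (0,0) -> (18,0) [heading=0, draw]
RT 120: heading 0 -> 240
BK 12: (18,0) -> (24,10.392) [heading=240, draw]
PU: pen up
Final: pos=(24,10.392), heading=240, 2 segment(s) drawn
Waypoints (3 total):
(0, 0)
(18, 0)
(24, 10.392)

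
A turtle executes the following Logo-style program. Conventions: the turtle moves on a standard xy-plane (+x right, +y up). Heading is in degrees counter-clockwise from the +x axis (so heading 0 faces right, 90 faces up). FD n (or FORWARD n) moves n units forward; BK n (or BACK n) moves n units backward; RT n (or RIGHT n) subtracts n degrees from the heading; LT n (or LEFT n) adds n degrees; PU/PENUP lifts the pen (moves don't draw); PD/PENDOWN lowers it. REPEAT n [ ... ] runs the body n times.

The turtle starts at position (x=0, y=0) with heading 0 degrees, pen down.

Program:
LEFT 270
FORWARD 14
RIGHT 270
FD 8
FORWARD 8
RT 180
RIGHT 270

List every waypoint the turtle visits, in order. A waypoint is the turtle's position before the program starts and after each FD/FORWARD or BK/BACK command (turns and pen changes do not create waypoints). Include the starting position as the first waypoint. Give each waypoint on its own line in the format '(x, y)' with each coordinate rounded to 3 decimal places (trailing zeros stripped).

Answer: (0, 0)
(0, -14)
(8, -14)
(16, -14)

Derivation:
Executing turtle program step by step:
Start: pos=(0,0), heading=0, pen down
LT 270: heading 0 -> 270
FD 14: (0,0) -> (0,-14) [heading=270, draw]
RT 270: heading 270 -> 0
FD 8: (0,-14) -> (8,-14) [heading=0, draw]
FD 8: (8,-14) -> (16,-14) [heading=0, draw]
RT 180: heading 0 -> 180
RT 270: heading 180 -> 270
Final: pos=(16,-14), heading=270, 3 segment(s) drawn
Waypoints (4 total):
(0, 0)
(0, -14)
(8, -14)
(16, -14)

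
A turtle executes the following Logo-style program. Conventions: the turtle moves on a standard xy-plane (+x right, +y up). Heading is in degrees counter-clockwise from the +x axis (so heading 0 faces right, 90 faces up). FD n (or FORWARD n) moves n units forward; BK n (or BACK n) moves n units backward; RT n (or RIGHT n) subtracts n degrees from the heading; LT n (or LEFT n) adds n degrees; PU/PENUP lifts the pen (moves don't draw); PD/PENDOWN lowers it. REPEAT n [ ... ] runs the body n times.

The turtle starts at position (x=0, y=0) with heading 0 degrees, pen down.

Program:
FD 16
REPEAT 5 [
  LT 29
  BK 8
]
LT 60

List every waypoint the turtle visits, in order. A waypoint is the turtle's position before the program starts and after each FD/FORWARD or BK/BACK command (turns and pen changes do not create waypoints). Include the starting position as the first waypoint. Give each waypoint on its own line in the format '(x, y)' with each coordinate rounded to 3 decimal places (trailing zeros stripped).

Executing turtle program step by step:
Start: pos=(0,0), heading=0, pen down
FD 16: (0,0) -> (16,0) [heading=0, draw]
REPEAT 5 [
  -- iteration 1/5 --
  LT 29: heading 0 -> 29
  BK 8: (16,0) -> (9.003,-3.878) [heading=29, draw]
  -- iteration 2/5 --
  LT 29: heading 29 -> 58
  BK 8: (9.003,-3.878) -> (4.764,-10.663) [heading=58, draw]
  -- iteration 3/5 --
  LT 29: heading 58 -> 87
  BK 8: (4.764,-10.663) -> (4.345,-18.652) [heading=87, draw]
  -- iteration 4/5 --
  LT 29: heading 87 -> 116
  BK 8: (4.345,-18.652) -> (7.852,-25.842) [heading=116, draw]
  -- iteration 5/5 --
  LT 29: heading 116 -> 145
  BK 8: (7.852,-25.842) -> (14.405,-30.431) [heading=145, draw]
]
LT 60: heading 145 -> 205
Final: pos=(14.405,-30.431), heading=205, 6 segment(s) drawn
Waypoints (7 total):
(0, 0)
(16, 0)
(9.003, -3.878)
(4.764, -10.663)
(4.345, -18.652)
(7.852, -25.842)
(14.405, -30.431)

Answer: (0, 0)
(16, 0)
(9.003, -3.878)
(4.764, -10.663)
(4.345, -18.652)
(7.852, -25.842)
(14.405, -30.431)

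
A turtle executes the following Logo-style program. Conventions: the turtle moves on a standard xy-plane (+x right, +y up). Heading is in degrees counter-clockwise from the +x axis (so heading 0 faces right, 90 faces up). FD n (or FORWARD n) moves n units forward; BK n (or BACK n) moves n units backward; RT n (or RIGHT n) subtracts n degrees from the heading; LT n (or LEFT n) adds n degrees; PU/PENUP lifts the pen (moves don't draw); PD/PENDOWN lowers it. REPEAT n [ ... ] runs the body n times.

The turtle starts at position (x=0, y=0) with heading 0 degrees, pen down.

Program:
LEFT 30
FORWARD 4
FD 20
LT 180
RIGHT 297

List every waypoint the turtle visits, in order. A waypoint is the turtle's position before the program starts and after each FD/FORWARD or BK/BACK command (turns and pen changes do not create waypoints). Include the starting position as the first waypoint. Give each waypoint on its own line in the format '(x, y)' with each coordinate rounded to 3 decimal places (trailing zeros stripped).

Executing turtle program step by step:
Start: pos=(0,0), heading=0, pen down
LT 30: heading 0 -> 30
FD 4: (0,0) -> (3.464,2) [heading=30, draw]
FD 20: (3.464,2) -> (20.785,12) [heading=30, draw]
LT 180: heading 30 -> 210
RT 297: heading 210 -> 273
Final: pos=(20.785,12), heading=273, 2 segment(s) drawn
Waypoints (3 total):
(0, 0)
(3.464, 2)
(20.785, 12)

Answer: (0, 0)
(3.464, 2)
(20.785, 12)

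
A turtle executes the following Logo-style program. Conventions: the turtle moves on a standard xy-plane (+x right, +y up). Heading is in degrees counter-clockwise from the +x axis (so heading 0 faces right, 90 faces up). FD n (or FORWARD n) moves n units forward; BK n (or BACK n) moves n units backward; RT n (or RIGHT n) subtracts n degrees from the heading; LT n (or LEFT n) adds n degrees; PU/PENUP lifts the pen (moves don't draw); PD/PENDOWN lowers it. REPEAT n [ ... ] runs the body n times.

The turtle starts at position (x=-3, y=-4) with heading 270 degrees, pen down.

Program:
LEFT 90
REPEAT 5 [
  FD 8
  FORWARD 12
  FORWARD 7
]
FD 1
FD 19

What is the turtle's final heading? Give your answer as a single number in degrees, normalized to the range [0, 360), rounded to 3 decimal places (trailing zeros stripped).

Executing turtle program step by step:
Start: pos=(-3,-4), heading=270, pen down
LT 90: heading 270 -> 0
REPEAT 5 [
  -- iteration 1/5 --
  FD 8: (-3,-4) -> (5,-4) [heading=0, draw]
  FD 12: (5,-4) -> (17,-4) [heading=0, draw]
  FD 7: (17,-4) -> (24,-4) [heading=0, draw]
  -- iteration 2/5 --
  FD 8: (24,-4) -> (32,-4) [heading=0, draw]
  FD 12: (32,-4) -> (44,-4) [heading=0, draw]
  FD 7: (44,-4) -> (51,-4) [heading=0, draw]
  -- iteration 3/5 --
  FD 8: (51,-4) -> (59,-4) [heading=0, draw]
  FD 12: (59,-4) -> (71,-4) [heading=0, draw]
  FD 7: (71,-4) -> (78,-4) [heading=0, draw]
  -- iteration 4/5 --
  FD 8: (78,-4) -> (86,-4) [heading=0, draw]
  FD 12: (86,-4) -> (98,-4) [heading=0, draw]
  FD 7: (98,-4) -> (105,-4) [heading=0, draw]
  -- iteration 5/5 --
  FD 8: (105,-4) -> (113,-4) [heading=0, draw]
  FD 12: (113,-4) -> (125,-4) [heading=0, draw]
  FD 7: (125,-4) -> (132,-4) [heading=0, draw]
]
FD 1: (132,-4) -> (133,-4) [heading=0, draw]
FD 19: (133,-4) -> (152,-4) [heading=0, draw]
Final: pos=(152,-4), heading=0, 17 segment(s) drawn

Answer: 0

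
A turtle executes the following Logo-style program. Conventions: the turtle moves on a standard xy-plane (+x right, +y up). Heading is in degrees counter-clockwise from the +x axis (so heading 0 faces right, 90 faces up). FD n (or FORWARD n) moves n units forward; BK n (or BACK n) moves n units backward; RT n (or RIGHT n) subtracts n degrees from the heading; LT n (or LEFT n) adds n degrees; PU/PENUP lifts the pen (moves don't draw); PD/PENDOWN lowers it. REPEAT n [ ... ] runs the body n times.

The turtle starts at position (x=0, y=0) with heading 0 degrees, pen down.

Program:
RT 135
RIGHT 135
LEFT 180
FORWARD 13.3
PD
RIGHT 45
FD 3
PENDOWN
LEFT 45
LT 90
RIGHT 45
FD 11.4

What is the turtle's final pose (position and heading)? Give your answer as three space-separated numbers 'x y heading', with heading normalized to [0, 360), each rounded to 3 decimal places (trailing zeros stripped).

Answer: 5.94 -23.482 315

Derivation:
Executing turtle program step by step:
Start: pos=(0,0), heading=0, pen down
RT 135: heading 0 -> 225
RT 135: heading 225 -> 90
LT 180: heading 90 -> 270
FD 13.3: (0,0) -> (0,-13.3) [heading=270, draw]
PD: pen down
RT 45: heading 270 -> 225
FD 3: (0,-13.3) -> (-2.121,-15.421) [heading=225, draw]
PD: pen down
LT 45: heading 225 -> 270
LT 90: heading 270 -> 0
RT 45: heading 0 -> 315
FD 11.4: (-2.121,-15.421) -> (5.94,-23.482) [heading=315, draw]
Final: pos=(5.94,-23.482), heading=315, 3 segment(s) drawn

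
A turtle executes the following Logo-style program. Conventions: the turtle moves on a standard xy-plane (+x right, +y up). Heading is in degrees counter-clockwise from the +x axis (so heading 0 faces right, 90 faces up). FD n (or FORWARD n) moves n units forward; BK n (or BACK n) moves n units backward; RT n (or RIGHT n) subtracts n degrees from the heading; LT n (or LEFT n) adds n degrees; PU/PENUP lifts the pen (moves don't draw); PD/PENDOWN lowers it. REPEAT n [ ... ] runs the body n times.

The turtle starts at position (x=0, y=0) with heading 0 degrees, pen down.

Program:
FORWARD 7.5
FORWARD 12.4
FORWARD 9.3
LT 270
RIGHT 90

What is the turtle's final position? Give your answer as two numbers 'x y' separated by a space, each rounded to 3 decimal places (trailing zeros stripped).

Executing turtle program step by step:
Start: pos=(0,0), heading=0, pen down
FD 7.5: (0,0) -> (7.5,0) [heading=0, draw]
FD 12.4: (7.5,0) -> (19.9,0) [heading=0, draw]
FD 9.3: (19.9,0) -> (29.2,0) [heading=0, draw]
LT 270: heading 0 -> 270
RT 90: heading 270 -> 180
Final: pos=(29.2,0), heading=180, 3 segment(s) drawn

Answer: 29.2 0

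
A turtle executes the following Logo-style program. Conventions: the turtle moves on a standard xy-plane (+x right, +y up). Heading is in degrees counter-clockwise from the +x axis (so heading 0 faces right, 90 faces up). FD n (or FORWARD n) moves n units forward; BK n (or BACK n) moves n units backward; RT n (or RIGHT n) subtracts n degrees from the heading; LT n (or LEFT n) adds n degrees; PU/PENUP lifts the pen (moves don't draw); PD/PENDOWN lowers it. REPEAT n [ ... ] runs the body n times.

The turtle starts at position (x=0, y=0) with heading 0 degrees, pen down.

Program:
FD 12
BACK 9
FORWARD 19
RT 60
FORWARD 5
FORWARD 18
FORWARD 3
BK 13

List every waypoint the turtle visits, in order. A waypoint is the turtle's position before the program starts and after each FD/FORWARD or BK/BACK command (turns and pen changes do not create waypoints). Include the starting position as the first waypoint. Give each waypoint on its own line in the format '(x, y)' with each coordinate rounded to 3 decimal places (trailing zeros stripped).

Executing turtle program step by step:
Start: pos=(0,0), heading=0, pen down
FD 12: (0,0) -> (12,0) [heading=0, draw]
BK 9: (12,0) -> (3,0) [heading=0, draw]
FD 19: (3,0) -> (22,0) [heading=0, draw]
RT 60: heading 0 -> 300
FD 5: (22,0) -> (24.5,-4.33) [heading=300, draw]
FD 18: (24.5,-4.33) -> (33.5,-19.919) [heading=300, draw]
FD 3: (33.5,-19.919) -> (35,-22.517) [heading=300, draw]
BK 13: (35,-22.517) -> (28.5,-11.258) [heading=300, draw]
Final: pos=(28.5,-11.258), heading=300, 7 segment(s) drawn
Waypoints (8 total):
(0, 0)
(12, 0)
(3, 0)
(22, 0)
(24.5, -4.33)
(33.5, -19.919)
(35, -22.517)
(28.5, -11.258)

Answer: (0, 0)
(12, 0)
(3, 0)
(22, 0)
(24.5, -4.33)
(33.5, -19.919)
(35, -22.517)
(28.5, -11.258)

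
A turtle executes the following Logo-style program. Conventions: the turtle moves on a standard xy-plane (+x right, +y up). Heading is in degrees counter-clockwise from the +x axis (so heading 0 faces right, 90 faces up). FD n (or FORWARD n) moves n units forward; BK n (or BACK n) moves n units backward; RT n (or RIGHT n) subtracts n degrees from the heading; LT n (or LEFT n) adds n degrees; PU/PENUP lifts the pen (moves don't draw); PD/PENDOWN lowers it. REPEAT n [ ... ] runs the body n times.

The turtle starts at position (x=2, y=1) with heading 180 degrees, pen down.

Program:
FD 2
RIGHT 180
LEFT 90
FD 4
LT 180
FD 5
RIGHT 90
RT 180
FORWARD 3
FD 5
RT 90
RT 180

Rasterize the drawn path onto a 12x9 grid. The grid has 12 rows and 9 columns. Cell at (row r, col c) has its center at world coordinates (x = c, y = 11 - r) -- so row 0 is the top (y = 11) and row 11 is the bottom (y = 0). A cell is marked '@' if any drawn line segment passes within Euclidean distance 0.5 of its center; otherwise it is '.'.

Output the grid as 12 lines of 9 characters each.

Segment 0: (2,1) -> (0,1)
Segment 1: (0,1) -> (0,5)
Segment 2: (0,5) -> (-0,0)
Segment 3: (-0,0) -> (3,0)
Segment 4: (3,0) -> (8,0)

Answer: .........
.........
.........
.........
.........
.........
@........
@........
@........
@........
@@@......
@@@@@@@@@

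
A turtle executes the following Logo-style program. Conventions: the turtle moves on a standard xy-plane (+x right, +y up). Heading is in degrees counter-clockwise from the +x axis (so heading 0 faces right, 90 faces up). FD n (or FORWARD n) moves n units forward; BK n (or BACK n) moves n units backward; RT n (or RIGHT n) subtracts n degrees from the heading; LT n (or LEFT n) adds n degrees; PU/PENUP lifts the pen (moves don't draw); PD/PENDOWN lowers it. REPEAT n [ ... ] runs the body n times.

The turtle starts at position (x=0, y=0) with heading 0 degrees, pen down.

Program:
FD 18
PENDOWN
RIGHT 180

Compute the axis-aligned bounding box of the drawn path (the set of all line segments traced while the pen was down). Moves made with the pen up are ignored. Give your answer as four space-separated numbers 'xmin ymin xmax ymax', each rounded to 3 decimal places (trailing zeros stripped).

Executing turtle program step by step:
Start: pos=(0,0), heading=0, pen down
FD 18: (0,0) -> (18,0) [heading=0, draw]
PD: pen down
RT 180: heading 0 -> 180
Final: pos=(18,0), heading=180, 1 segment(s) drawn

Segment endpoints: x in {0, 18}, y in {0}
xmin=0, ymin=0, xmax=18, ymax=0

Answer: 0 0 18 0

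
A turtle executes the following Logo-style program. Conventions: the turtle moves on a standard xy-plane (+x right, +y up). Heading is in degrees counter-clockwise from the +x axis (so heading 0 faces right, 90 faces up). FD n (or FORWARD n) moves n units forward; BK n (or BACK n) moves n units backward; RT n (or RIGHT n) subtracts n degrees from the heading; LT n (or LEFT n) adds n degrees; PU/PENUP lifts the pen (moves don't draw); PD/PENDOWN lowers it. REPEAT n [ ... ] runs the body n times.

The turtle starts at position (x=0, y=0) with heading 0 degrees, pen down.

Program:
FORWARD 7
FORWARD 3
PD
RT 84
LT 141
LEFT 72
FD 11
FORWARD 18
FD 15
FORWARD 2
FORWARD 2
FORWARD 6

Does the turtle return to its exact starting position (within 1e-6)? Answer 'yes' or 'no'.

Answer: no

Derivation:
Executing turtle program step by step:
Start: pos=(0,0), heading=0, pen down
FD 7: (0,0) -> (7,0) [heading=0, draw]
FD 3: (7,0) -> (10,0) [heading=0, draw]
PD: pen down
RT 84: heading 0 -> 276
LT 141: heading 276 -> 57
LT 72: heading 57 -> 129
FD 11: (10,0) -> (3.077,8.549) [heading=129, draw]
FD 18: (3.077,8.549) -> (-8.25,22.537) [heading=129, draw]
FD 15: (-8.25,22.537) -> (-17.69,34.194) [heading=129, draw]
FD 2: (-17.69,34.194) -> (-18.949,35.749) [heading=129, draw]
FD 2: (-18.949,35.749) -> (-20.207,37.303) [heading=129, draw]
FD 6: (-20.207,37.303) -> (-23.983,41.966) [heading=129, draw]
Final: pos=(-23.983,41.966), heading=129, 8 segment(s) drawn

Start position: (0, 0)
Final position: (-23.983, 41.966)
Distance = 48.336; >= 1e-6 -> NOT closed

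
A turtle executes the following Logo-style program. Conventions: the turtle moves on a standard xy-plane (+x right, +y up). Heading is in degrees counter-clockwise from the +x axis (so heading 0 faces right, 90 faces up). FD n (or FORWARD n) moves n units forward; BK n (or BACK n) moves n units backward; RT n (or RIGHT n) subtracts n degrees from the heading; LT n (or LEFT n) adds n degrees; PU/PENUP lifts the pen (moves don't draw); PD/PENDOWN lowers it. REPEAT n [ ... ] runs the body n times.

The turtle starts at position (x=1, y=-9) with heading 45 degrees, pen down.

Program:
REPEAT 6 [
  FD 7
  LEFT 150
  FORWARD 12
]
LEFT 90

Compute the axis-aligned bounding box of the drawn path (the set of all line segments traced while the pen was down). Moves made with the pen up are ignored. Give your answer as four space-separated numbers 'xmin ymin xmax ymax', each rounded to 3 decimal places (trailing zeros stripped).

Executing turtle program step by step:
Start: pos=(1,-9), heading=45, pen down
REPEAT 6 [
  -- iteration 1/6 --
  FD 7: (1,-9) -> (5.95,-4.05) [heading=45, draw]
  LT 150: heading 45 -> 195
  FD 12: (5.95,-4.05) -> (-5.641,-7.156) [heading=195, draw]
  -- iteration 2/6 --
  FD 7: (-5.641,-7.156) -> (-12.403,-8.968) [heading=195, draw]
  LT 150: heading 195 -> 345
  FD 12: (-12.403,-8.968) -> (-0.812,-12.074) [heading=345, draw]
  -- iteration 3/6 --
  FD 7: (-0.812,-12.074) -> (5.95,-13.885) [heading=345, draw]
  LT 150: heading 345 -> 135
  FD 12: (5.95,-13.885) -> (-2.536,-5.4) [heading=135, draw]
  -- iteration 4/6 --
  FD 7: (-2.536,-5.4) -> (-7.485,-0.45) [heading=135, draw]
  LT 150: heading 135 -> 285
  FD 12: (-7.485,-0.45) -> (-4.379,-12.041) [heading=285, draw]
  -- iteration 5/6 --
  FD 7: (-4.379,-12.041) -> (-2.568,-18.803) [heading=285, draw]
  LT 150: heading 285 -> 75
  FD 12: (-2.568,-18.803) -> (0.538,-7.212) [heading=75, draw]
  -- iteration 6/6 --
  FD 7: (0.538,-7.212) -> (2.35,-0.45) [heading=75, draw]
  LT 150: heading 75 -> 225
  FD 12: (2.35,-0.45) -> (-6.135,-8.936) [heading=225, draw]
]
LT 90: heading 225 -> 315
Final: pos=(-6.135,-8.936), heading=315, 12 segment(s) drawn

Segment endpoints: x in {-12.403, -7.485, -6.135, -5.641, -4.379, -2.568, -2.536, -0.812, 0.538, 1, 2.35, 5.95, 5.95}, y in {-18.803, -13.885, -12.074, -12.041, -9, -8.968, -8.936, -7.212, -7.156, -5.4, -4.05, -0.45, -0.45}
xmin=-12.403, ymin=-18.803, xmax=5.95, ymax=-0.45

Answer: -12.403 -18.803 5.95 -0.45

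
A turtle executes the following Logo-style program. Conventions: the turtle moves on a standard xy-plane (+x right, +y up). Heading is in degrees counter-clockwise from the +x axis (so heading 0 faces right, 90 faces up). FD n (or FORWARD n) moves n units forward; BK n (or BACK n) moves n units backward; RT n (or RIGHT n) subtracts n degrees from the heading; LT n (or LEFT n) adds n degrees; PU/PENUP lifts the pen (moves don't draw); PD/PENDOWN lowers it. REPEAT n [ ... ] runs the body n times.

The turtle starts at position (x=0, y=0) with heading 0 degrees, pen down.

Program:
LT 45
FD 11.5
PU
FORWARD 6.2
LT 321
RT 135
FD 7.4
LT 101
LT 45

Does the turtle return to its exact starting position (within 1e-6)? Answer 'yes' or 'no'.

Answer: no

Derivation:
Executing turtle program step by step:
Start: pos=(0,0), heading=0, pen down
LT 45: heading 0 -> 45
FD 11.5: (0,0) -> (8.132,8.132) [heading=45, draw]
PU: pen up
FD 6.2: (8.132,8.132) -> (12.516,12.516) [heading=45, move]
LT 321: heading 45 -> 6
RT 135: heading 6 -> 231
FD 7.4: (12.516,12.516) -> (7.859,6.765) [heading=231, move]
LT 101: heading 231 -> 332
LT 45: heading 332 -> 17
Final: pos=(7.859,6.765), heading=17, 1 segment(s) drawn

Start position: (0, 0)
Final position: (7.859, 6.765)
Distance = 10.369; >= 1e-6 -> NOT closed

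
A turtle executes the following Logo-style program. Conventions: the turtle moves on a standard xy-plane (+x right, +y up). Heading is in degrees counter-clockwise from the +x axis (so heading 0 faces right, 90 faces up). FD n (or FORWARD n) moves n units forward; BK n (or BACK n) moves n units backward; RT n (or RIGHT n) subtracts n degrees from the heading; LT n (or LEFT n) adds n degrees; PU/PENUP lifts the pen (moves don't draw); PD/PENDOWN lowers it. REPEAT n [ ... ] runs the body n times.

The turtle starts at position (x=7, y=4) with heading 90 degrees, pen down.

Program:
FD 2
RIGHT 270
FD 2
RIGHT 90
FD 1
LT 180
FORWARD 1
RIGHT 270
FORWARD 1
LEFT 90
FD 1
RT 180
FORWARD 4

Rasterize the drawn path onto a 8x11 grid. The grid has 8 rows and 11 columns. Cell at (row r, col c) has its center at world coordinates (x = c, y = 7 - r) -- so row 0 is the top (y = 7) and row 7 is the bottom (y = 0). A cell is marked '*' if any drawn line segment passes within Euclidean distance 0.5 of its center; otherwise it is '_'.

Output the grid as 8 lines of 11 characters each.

Segment 0: (7,4) -> (7,6)
Segment 1: (7,6) -> (5,6)
Segment 2: (5,6) -> (5,7)
Segment 3: (5,7) -> (5,6)
Segment 4: (5,6) -> (6,6)
Segment 5: (6,6) -> (6,7)
Segment 6: (6,7) -> (6,3)

Answer: _____**____
_____***___
______**___
______**___
______*____
___________
___________
___________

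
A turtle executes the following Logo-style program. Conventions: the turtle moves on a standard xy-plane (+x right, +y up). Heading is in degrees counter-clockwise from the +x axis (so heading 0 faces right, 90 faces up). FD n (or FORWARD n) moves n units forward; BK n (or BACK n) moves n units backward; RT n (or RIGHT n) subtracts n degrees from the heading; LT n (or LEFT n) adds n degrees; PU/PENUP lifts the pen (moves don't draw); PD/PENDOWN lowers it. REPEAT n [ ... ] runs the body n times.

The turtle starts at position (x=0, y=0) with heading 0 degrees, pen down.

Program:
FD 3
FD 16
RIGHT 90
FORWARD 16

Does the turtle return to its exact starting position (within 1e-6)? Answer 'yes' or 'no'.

Executing turtle program step by step:
Start: pos=(0,0), heading=0, pen down
FD 3: (0,0) -> (3,0) [heading=0, draw]
FD 16: (3,0) -> (19,0) [heading=0, draw]
RT 90: heading 0 -> 270
FD 16: (19,0) -> (19,-16) [heading=270, draw]
Final: pos=(19,-16), heading=270, 3 segment(s) drawn

Start position: (0, 0)
Final position: (19, -16)
Distance = 24.839; >= 1e-6 -> NOT closed

Answer: no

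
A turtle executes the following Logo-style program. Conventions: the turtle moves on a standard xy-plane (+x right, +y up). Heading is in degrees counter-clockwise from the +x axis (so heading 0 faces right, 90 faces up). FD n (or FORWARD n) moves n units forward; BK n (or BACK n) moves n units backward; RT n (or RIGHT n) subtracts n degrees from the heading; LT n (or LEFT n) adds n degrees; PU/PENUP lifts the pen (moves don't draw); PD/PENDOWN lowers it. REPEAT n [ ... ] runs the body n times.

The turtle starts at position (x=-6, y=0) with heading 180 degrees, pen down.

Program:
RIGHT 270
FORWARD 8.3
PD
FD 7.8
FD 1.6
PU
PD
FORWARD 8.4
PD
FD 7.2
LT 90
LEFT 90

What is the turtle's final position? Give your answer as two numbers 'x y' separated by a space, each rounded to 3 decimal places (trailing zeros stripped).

Executing turtle program step by step:
Start: pos=(-6,0), heading=180, pen down
RT 270: heading 180 -> 270
FD 8.3: (-6,0) -> (-6,-8.3) [heading=270, draw]
PD: pen down
FD 7.8: (-6,-8.3) -> (-6,-16.1) [heading=270, draw]
FD 1.6: (-6,-16.1) -> (-6,-17.7) [heading=270, draw]
PU: pen up
PD: pen down
FD 8.4: (-6,-17.7) -> (-6,-26.1) [heading=270, draw]
PD: pen down
FD 7.2: (-6,-26.1) -> (-6,-33.3) [heading=270, draw]
LT 90: heading 270 -> 0
LT 90: heading 0 -> 90
Final: pos=(-6,-33.3), heading=90, 5 segment(s) drawn

Answer: -6 -33.3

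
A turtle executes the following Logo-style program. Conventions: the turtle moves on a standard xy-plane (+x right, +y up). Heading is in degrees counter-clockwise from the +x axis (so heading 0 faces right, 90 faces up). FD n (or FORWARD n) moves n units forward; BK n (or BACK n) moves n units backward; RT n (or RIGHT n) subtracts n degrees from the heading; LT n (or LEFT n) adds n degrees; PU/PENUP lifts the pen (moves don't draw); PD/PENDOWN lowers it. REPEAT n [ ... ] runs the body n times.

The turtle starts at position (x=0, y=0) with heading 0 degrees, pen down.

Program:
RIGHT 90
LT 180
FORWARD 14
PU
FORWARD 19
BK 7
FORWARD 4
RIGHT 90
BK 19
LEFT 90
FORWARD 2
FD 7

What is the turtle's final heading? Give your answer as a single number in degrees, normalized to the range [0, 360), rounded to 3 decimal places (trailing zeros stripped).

Executing turtle program step by step:
Start: pos=(0,0), heading=0, pen down
RT 90: heading 0 -> 270
LT 180: heading 270 -> 90
FD 14: (0,0) -> (0,14) [heading=90, draw]
PU: pen up
FD 19: (0,14) -> (0,33) [heading=90, move]
BK 7: (0,33) -> (0,26) [heading=90, move]
FD 4: (0,26) -> (0,30) [heading=90, move]
RT 90: heading 90 -> 0
BK 19: (0,30) -> (-19,30) [heading=0, move]
LT 90: heading 0 -> 90
FD 2: (-19,30) -> (-19,32) [heading=90, move]
FD 7: (-19,32) -> (-19,39) [heading=90, move]
Final: pos=(-19,39), heading=90, 1 segment(s) drawn

Answer: 90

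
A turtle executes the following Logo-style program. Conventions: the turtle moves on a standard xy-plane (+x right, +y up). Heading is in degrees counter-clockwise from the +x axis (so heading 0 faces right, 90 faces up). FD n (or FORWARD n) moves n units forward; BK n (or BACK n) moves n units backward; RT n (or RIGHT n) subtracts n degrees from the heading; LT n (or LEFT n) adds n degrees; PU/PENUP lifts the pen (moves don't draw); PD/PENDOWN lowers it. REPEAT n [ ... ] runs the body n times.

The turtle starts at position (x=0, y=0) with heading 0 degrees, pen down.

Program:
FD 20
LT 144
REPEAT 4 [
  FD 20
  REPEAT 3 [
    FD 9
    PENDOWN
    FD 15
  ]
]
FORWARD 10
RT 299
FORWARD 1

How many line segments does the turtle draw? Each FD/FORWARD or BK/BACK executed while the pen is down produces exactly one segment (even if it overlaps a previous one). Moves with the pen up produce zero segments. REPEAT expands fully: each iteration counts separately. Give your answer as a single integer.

Answer: 31

Derivation:
Executing turtle program step by step:
Start: pos=(0,0), heading=0, pen down
FD 20: (0,0) -> (20,0) [heading=0, draw]
LT 144: heading 0 -> 144
REPEAT 4 [
  -- iteration 1/4 --
  FD 20: (20,0) -> (3.82,11.756) [heading=144, draw]
  REPEAT 3 [
    -- iteration 1/3 --
    FD 9: (3.82,11.756) -> (-3.461,17.046) [heading=144, draw]
    PD: pen down
    FD 15: (-3.461,17.046) -> (-15.597,25.863) [heading=144, draw]
    -- iteration 2/3 --
    FD 9: (-15.597,25.863) -> (-22.878,31.153) [heading=144, draw]
    PD: pen down
    FD 15: (-22.878,31.153) -> (-35.013,39.969) [heading=144, draw]
    -- iteration 3/3 --
    FD 9: (-35.013,39.969) -> (-42.294,45.259) [heading=144, draw]
    PD: pen down
    FD 15: (-42.294,45.259) -> (-54.43,54.076) [heading=144, draw]
  ]
  -- iteration 2/4 --
  FD 20: (-54.43,54.076) -> (-70.61,65.832) [heading=144, draw]
  REPEAT 3 [
    -- iteration 1/3 --
    FD 9: (-70.61,65.832) -> (-77.891,71.122) [heading=144, draw]
    PD: pen down
    FD 15: (-77.891,71.122) -> (-90.026,79.939) [heading=144, draw]
    -- iteration 2/3 --
    FD 9: (-90.026,79.939) -> (-97.307,85.229) [heading=144, draw]
    PD: pen down
    FD 15: (-97.307,85.229) -> (-109.443,94.046) [heading=144, draw]
    -- iteration 3/3 --
    FD 9: (-109.443,94.046) -> (-116.724,99.336) [heading=144, draw]
    PD: pen down
    FD 15: (-116.724,99.336) -> (-128.859,108.152) [heading=144, draw]
  ]
  -- iteration 3/4 --
  FD 20: (-128.859,108.152) -> (-145.039,119.908) [heading=144, draw]
  REPEAT 3 [
    -- iteration 1/3 --
    FD 9: (-145.039,119.908) -> (-152.321,125.198) [heading=144, draw]
    PD: pen down
    FD 15: (-152.321,125.198) -> (-164.456,134.015) [heading=144, draw]
    -- iteration 2/3 --
    FD 9: (-164.456,134.015) -> (-171.737,139.305) [heading=144, draw]
    PD: pen down
    FD 15: (-171.737,139.305) -> (-183.872,148.122) [heading=144, draw]
    -- iteration 3/3 --
    FD 9: (-183.872,148.122) -> (-191.153,153.412) [heading=144, draw]
    PD: pen down
    FD 15: (-191.153,153.412) -> (-203.289,162.229) [heading=144, draw]
  ]
  -- iteration 4/4 --
  FD 20: (-203.289,162.229) -> (-219.469,173.984) [heading=144, draw]
  REPEAT 3 [
    -- iteration 1/3 --
    FD 9: (-219.469,173.984) -> (-226.75,179.275) [heading=144, draw]
    PD: pen down
    FD 15: (-226.75,179.275) -> (-238.885,188.091) [heading=144, draw]
    -- iteration 2/3 --
    FD 9: (-238.885,188.091) -> (-246.167,193.381) [heading=144, draw]
    PD: pen down
    FD 15: (-246.167,193.381) -> (-258.302,202.198) [heading=144, draw]
    -- iteration 3/3 --
    FD 9: (-258.302,202.198) -> (-265.583,207.488) [heading=144, draw]
    PD: pen down
    FD 15: (-265.583,207.488) -> (-277.718,216.305) [heading=144, draw]
  ]
]
FD 10: (-277.718,216.305) -> (-285.808,222.183) [heading=144, draw]
RT 299: heading 144 -> 205
FD 1: (-285.808,222.183) -> (-286.715,221.76) [heading=205, draw]
Final: pos=(-286.715,221.76), heading=205, 31 segment(s) drawn
Segments drawn: 31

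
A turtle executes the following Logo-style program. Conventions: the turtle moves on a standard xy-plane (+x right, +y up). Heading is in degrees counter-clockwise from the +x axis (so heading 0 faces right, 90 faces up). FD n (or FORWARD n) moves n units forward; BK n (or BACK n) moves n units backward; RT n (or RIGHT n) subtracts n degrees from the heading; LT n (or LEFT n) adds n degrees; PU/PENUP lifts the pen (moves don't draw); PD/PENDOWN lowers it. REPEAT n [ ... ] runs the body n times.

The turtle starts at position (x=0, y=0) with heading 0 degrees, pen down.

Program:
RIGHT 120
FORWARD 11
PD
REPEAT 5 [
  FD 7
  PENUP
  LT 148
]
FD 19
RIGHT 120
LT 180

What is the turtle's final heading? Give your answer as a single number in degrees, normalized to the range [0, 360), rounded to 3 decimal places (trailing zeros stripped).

Executing turtle program step by step:
Start: pos=(0,0), heading=0, pen down
RT 120: heading 0 -> 240
FD 11: (0,0) -> (-5.5,-9.526) [heading=240, draw]
PD: pen down
REPEAT 5 [
  -- iteration 1/5 --
  FD 7: (-5.5,-9.526) -> (-9,-15.588) [heading=240, draw]
  PU: pen up
  LT 148: heading 240 -> 28
  -- iteration 2/5 --
  FD 7: (-9,-15.588) -> (-2.819,-12.302) [heading=28, move]
  PU: pen up
  LT 148: heading 28 -> 176
  -- iteration 3/5 --
  FD 7: (-2.819,-12.302) -> (-9.802,-11.814) [heading=176, move]
  PU: pen up
  LT 148: heading 176 -> 324
  -- iteration 4/5 --
  FD 7: (-9.802,-11.814) -> (-4.139,-15.928) [heading=324, move]
  PU: pen up
  LT 148: heading 324 -> 112
  -- iteration 5/5 --
  FD 7: (-4.139,-15.928) -> (-6.761,-9.438) [heading=112, move]
  PU: pen up
  LT 148: heading 112 -> 260
]
FD 19: (-6.761,-9.438) -> (-10.061,-28.149) [heading=260, move]
RT 120: heading 260 -> 140
LT 180: heading 140 -> 320
Final: pos=(-10.061,-28.149), heading=320, 2 segment(s) drawn

Answer: 320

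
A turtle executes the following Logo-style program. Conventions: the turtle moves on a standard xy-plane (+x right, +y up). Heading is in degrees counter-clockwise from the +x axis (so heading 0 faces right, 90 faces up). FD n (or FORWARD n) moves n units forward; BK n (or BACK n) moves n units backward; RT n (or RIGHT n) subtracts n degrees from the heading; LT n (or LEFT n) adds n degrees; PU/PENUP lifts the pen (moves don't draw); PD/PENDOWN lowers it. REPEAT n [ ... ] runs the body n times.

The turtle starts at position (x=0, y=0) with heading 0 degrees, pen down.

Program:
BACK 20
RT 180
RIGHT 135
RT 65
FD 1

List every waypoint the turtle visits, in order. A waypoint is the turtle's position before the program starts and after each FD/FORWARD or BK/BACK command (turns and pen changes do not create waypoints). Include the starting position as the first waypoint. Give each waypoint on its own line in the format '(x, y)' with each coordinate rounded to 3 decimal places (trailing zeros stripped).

Executing turtle program step by step:
Start: pos=(0,0), heading=0, pen down
BK 20: (0,0) -> (-20,0) [heading=0, draw]
RT 180: heading 0 -> 180
RT 135: heading 180 -> 45
RT 65: heading 45 -> 340
FD 1: (-20,0) -> (-19.06,-0.342) [heading=340, draw]
Final: pos=(-19.06,-0.342), heading=340, 2 segment(s) drawn
Waypoints (3 total):
(0, 0)
(-20, 0)
(-19.06, -0.342)

Answer: (0, 0)
(-20, 0)
(-19.06, -0.342)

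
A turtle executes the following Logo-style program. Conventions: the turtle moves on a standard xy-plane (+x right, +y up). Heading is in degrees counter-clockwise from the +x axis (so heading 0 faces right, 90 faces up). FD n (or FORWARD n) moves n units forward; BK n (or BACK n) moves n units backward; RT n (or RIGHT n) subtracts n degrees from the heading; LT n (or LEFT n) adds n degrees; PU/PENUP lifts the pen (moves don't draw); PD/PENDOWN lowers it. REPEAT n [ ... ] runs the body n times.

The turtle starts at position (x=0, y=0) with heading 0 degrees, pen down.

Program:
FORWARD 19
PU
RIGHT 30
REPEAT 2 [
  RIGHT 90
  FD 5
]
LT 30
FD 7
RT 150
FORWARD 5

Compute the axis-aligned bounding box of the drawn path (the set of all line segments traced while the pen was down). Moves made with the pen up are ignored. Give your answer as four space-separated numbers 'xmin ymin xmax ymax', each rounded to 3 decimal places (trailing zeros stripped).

Answer: 0 0 19 0

Derivation:
Executing turtle program step by step:
Start: pos=(0,0), heading=0, pen down
FD 19: (0,0) -> (19,0) [heading=0, draw]
PU: pen up
RT 30: heading 0 -> 330
REPEAT 2 [
  -- iteration 1/2 --
  RT 90: heading 330 -> 240
  FD 5: (19,0) -> (16.5,-4.33) [heading=240, move]
  -- iteration 2/2 --
  RT 90: heading 240 -> 150
  FD 5: (16.5,-4.33) -> (12.17,-1.83) [heading=150, move]
]
LT 30: heading 150 -> 180
FD 7: (12.17,-1.83) -> (5.17,-1.83) [heading=180, move]
RT 150: heading 180 -> 30
FD 5: (5.17,-1.83) -> (9.5,0.67) [heading=30, move]
Final: pos=(9.5,0.67), heading=30, 1 segment(s) drawn

Segment endpoints: x in {0, 19}, y in {0}
xmin=0, ymin=0, xmax=19, ymax=0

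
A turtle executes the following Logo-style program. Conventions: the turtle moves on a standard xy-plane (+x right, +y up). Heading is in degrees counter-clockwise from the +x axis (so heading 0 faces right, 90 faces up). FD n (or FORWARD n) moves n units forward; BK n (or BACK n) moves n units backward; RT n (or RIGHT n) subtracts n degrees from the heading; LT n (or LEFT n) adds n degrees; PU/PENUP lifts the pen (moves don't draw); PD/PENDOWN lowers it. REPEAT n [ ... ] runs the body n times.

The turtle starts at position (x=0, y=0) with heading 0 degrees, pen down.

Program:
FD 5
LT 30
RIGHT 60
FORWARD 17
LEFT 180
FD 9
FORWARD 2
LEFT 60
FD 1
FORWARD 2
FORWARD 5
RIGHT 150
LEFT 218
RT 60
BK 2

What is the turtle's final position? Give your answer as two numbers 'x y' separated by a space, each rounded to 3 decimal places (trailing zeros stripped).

Executing turtle program step by step:
Start: pos=(0,0), heading=0, pen down
FD 5: (0,0) -> (5,0) [heading=0, draw]
LT 30: heading 0 -> 30
RT 60: heading 30 -> 330
FD 17: (5,0) -> (19.722,-8.5) [heading=330, draw]
LT 180: heading 330 -> 150
FD 9: (19.722,-8.5) -> (11.928,-4) [heading=150, draw]
FD 2: (11.928,-4) -> (10.196,-3) [heading=150, draw]
LT 60: heading 150 -> 210
FD 1: (10.196,-3) -> (9.33,-3.5) [heading=210, draw]
FD 2: (9.33,-3.5) -> (7.598,-4.5) [heading=210, draw]
FD 5: (7.598,-4.5) -> (3.268,-7) [heading=210, draw]
RT 150: heading 210 -> 60
LT 218: heading 60 -> 278
RT 60: heading 278 -> 218
BK 2: (3.268,-7) -> (4.844,-5.769) [heading=218, draw]
Final: pos=(4.844,-5.769), heading=218, 8 segment(s) drawn

Answer: 4.844 -5.769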